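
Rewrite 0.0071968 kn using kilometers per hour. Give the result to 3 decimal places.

1 knot = 1.85200 kilometers per hour.
Thus 0.0071968 × 1.85200 ≈ 0.013 km/h.

0.013 km/h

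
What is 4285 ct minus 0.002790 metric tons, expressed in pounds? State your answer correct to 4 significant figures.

-4.262 pounds

4285 ct = 1.88936 lb and 0.002790 t = 6.15090 lb.
1.88936 − 6.15090 ≈ -4.262 lb.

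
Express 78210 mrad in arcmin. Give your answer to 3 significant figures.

1 milliradian = 3.43775 arcminutes.
Then 78210 × 3.43775 ≈ 269000 arcmin.

269000 arcmin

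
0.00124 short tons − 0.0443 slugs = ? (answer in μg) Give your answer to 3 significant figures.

0.00124 short ton = 1.12491 × 10^9 μg and 0.0443 slug = 6.46510 × 10^8 μg.
1.12491 × 10^9 − 6.46510 × 10^8 ≈ 4.78 × 10^8 μg.

4.78 × 10^8 μg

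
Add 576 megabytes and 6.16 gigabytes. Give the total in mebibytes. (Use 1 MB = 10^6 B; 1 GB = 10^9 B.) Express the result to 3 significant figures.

6420 mebibytes

576 MB = 549.316 MiB and 6.16 GB = 5874.63 MiB.
549.316 + 5874.63 ≈ 6420 MiB.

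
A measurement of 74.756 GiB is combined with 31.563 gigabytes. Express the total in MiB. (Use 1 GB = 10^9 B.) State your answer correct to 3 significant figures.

107000 MiB

74.756 GiB = 76550.1 MiB and 31.563 GB = 30100.8 MiB.
76550.1 + 30100.8 ≈ 107000 MiB.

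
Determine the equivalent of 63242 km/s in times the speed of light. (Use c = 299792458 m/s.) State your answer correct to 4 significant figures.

1 km/s = 3.33564e-6 times the speed of light.
63242 × 3.33564e-6 ≈ 0.2110 c.

0.2110 times the speed of light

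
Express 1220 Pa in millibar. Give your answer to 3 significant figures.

12.2 mbar

1 pascal = 0.0100000 mbar.
Then 1220 × 0.0100000 ≈ 12.2 mbar.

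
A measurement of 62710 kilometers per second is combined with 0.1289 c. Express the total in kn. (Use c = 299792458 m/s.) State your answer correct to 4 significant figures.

62710 km/s = 1.21898e+8 kn and 0.1289 c = 7.51165e+7 kn.
1.21898e+8 + 7.51165e+7 ≈ 1.970e+8 kn.

1.970e+8 kn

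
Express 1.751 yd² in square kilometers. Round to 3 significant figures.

1 yd² = 8.36127e-7 km².
Then 1.751 × 8.36127e-7 ≈ 1.46e-6 km².

1.46e-6 square kilometers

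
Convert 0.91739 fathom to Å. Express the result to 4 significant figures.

1.678 × 10^10 Å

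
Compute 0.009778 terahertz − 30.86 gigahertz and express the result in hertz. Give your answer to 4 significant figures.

-2.108e+10 hertz

0.009778 THz = 9.77800e+9 Hz and 30.86 GHz = 3.08600e+10 Hz.
9.77800e+9 − 3.08600e+10 ≈ -2.108e+10 Hz.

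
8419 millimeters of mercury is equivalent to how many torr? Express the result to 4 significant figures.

1 mmHg = 1.00000 torr.
Thus 8419 × 1.00000 ≈ 8419 torr.

8419 torr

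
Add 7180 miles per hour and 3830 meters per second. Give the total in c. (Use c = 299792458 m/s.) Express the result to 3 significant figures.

2.35e-5 c

7180 mph = 1.07066e-5 c and 3830 m/s = 1.27755e-5 c.
1.07066e-5 + 1.27755e-5 ≈ 2.35e-5 c.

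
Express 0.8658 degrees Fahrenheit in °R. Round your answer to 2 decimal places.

°R = °F + 459.67.
Applying the formula gives 460.54 °R.

460.54 °R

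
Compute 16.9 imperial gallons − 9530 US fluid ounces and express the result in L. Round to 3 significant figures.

16.9 imp gal = 76.8289 L and 9530 US fl oz = 281.836 L.
76.8289 − 281.836 ≈ -205 L.

-205 liters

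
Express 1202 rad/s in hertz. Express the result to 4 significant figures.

1 rad/s = 0.159155 hertz.
Thus 1202 × 0.159155 ≈ 191.3 Hz.

191.3 Hz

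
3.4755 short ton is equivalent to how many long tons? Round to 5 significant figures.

3.1031 long ton

1 short ton = 0.892857 long tons.
So 3.4755 × 0.892857 ≈ 3.1031 long ton.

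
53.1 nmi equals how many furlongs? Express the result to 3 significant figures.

489 furlong

1 nautical mile = 9.20624 furlong.
So 53.1 × 9.20624 ≈ 489 furlong.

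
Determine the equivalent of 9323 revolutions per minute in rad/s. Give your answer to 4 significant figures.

1 revolution per minute = 0.104720 rad/s.
Thus 9323 × 0.104720 ≈ 976.3 rad/s.

976.3 rad/s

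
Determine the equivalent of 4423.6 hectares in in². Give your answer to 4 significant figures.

1 ha = 1.55000 × 10^7 in².
So 4423.6 × 1.55000 × 10^7 ≈ 6.857 × 10^10 in².

6.857 × 10^10 in²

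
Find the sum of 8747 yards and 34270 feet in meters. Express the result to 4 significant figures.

18440 m

8747 yd = 7998.26 m and 34270 ft = 10445.5 m.
7998.26 + 10445.5 ≈ 18440 m.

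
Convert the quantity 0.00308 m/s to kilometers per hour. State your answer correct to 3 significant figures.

0.0111 kilometers per hour

1 m/s = 3.60000 km/h.
Then 0.00308 × 3.60000 ≈ 0.0111 km/h.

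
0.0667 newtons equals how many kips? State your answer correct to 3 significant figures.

1 newton = 0.000224809 kips.
0.0667 × 0.000224809 ≈ 1.50 × 10^-5 kip.

1.50 × 10^-5 kips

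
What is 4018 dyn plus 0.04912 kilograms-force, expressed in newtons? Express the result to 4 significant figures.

0.5219 N

4018 dyn = 0.0401800 N and 0.04912 kgf = 0.481703 N.
0.0401800 + 0.481703 ≈ 0.5219 N.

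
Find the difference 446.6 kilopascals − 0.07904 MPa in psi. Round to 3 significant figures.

446.6 kPa = 64.7739 psi and 0.07904 MPa = 11.4638 psi.
64.7739 − 11.4638 ≈ 53.3 psi.

53.3 pounds per square inch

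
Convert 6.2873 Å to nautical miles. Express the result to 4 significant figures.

3.395e-13 nmi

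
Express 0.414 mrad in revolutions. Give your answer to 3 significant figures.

1 milliradian = 0.000159155 revolutions.
0.414 × 0.000159155 ≈ 6.59e-5 rev.

6.59e-5 rev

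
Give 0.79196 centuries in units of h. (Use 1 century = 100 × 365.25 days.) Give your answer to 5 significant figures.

1 century = 876600 hours.
So 0.79196 × 876600 ≈ 694230 h.

694230 h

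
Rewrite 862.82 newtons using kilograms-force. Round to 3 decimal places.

87.983 kilograms-force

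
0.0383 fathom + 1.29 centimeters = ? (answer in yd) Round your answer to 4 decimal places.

0.0383 fathom = 0.0766000 yd and 1.29 cm = 0.0141076 yd.
0.0766000 + 0.0141076 ≈ 0.0907 yd.

0.0907 yards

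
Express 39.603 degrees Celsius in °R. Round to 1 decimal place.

563.0 degrees Rankine

°R = (°C + 273.15) × 9/5.
Applying the formula gives 563.0 °R.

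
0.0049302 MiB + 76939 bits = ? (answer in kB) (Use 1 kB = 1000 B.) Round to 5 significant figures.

14.787 kB

0.0049302 MiB = 5.169689 kB and 76939 bit = 9.617375 kB.
5.169689 + 9.617375 ≈ 14.787 kB.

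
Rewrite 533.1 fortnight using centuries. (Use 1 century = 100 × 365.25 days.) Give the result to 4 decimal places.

0.2043 centuries

1 fortnight = 0.000383299 century.
Thus 533.1 × 0.000383299 ≈ 0.2043 century.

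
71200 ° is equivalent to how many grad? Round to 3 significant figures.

1 degree = 1.11111 gradians.
So 71200 × 1.11111 ≈ 79100 grad.

79100 gradians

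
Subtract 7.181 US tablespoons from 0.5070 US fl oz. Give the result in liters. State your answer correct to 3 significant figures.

-0.0912 liters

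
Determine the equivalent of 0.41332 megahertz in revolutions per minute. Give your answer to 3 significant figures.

1 megahertz = 6.00000 × 10^7 rpm.
Thus 0.41332 × 6.00000 × 10^7 ≈ 2.48 × 10^7 rpm.

2.48 × 10^7 revolutions per minute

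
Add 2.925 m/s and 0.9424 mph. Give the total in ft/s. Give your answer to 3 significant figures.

11.0 feet per second

2.925 m/s = 9.59646 ft/s and 0.9424 mph = 1.38219 ft/s.
9.59646 + 1.38219 ≈ 11.0 ft/s.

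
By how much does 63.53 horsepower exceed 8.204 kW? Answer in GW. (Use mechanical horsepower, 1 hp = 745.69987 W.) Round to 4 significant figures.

63.53 hp = 4.73743e-5 GW and 8.204 kW = 8.20400e-6 GW.
4.73743e-5 − 8.20400e-6 ≈ 3.917e-5 GW.

3.917e-5 GW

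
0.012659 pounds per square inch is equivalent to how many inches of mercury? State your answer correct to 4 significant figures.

0.02577 inHg

1 psi = 2.03602 inHg.
0.012659 × 2.03602 ≈ 0.02577 inHg.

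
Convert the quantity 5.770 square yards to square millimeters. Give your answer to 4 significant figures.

1 yd² = 836127 mm².
So 5.770 × 836127 ≈ 4.824e+6 mm².

4.824e+6 mm²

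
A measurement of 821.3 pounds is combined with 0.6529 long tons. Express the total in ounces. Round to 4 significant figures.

821.3 lb = 13140.8 oz and 0.6529 long ton = 23399.9 oz.
13140.8 + 23399.9 ≈ 36540 oz.

36540 oz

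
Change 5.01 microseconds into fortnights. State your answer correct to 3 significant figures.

4.14 × 10^-12 fortnight

1 μs = 8.26720 × 10^-13 fortnight.
Thus 5.01 × 8.26720 × 10^-13 ≈ 4.14 × 10^-12 fortnight.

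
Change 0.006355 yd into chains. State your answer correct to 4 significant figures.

1 yd = 0.0454545 chains.
Then 0.006355 × 0.0454545 ≈ 0.0002889 chain.

0.0002889 chains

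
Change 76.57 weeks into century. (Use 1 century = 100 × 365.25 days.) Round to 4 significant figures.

0.01467 centuries

1 week = 0.000191650 centuries.
Thus 76.57 × 0.000191650 ≈ 0.01467 century.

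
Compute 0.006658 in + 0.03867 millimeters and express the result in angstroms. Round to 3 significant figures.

0.006658 in = 1.69113e+6 Å and 0.03867 mm = 386700 Å.
1.69113e+6 + 386700 ≈ 2.08e+6 Å.

2.08e+6 angstroms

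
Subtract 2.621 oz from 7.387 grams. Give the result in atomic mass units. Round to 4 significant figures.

7.387 g = 4.44856e+24 u and 2.621 oz = 4.47470e+25 u.
4.44856e+24 − 4.47470e+25 ≈ -4.030e+25 u.

-4.030e+25 u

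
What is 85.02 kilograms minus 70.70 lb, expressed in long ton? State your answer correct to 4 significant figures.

85.02 kg = 0.0836772 long ton and 70.70 lb = 0.0315625 long ton.
0.0836772 − 0.0315625 ≈ 0.05211 long ton.

0.05211 long tons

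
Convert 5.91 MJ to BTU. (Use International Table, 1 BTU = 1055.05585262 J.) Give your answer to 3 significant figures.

1 MJ = 947.817 BTU.
Then 5.91 × 947.817 ≈ 5600 BTU.

5600 BTU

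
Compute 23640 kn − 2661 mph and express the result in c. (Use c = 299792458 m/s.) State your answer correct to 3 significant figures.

23640 kn = 4.05663e-5 c and 2661 mph = 3.96799e-6 c.
4.05663e-5 − 3.96799e-6 ≈ 3.66e-5 c.

3.66e-5 c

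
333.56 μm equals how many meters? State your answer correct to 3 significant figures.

0.000334 meters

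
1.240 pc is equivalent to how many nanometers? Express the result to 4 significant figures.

1 pc = 3.08568 × 10^25 nanometers.
Thus 1.240 × 3.08568 × 10^25 ≈ 3.826 × 10^25 nm.

3.826 × 10^25 nm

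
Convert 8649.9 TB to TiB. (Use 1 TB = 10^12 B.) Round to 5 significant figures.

7867.0 TiB

1 terabyte = 0.909495 TiB.
Then 8649.9 × 0.909495 ≈ 7867.0 TiB.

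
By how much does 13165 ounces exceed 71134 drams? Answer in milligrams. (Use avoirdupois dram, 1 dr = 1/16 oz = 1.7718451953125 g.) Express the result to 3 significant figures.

13165 oz = 3.73221e+8 mg and 71134 dr = 1.26038e+8 mg.
3.73221e+8 − 1.26038e+8 ≈ 2.47e+8 mg.

2.47e+8 mg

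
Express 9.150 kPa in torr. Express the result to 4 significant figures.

1 kilopascal = 7.50062 torr.
Then 9.150 × 7.50062 ≈ 68.63 torr.

68.63 torr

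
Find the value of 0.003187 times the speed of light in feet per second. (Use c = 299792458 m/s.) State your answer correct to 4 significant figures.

3.135e+6 ft/s

1 c = 9.83571e+8 feet per second.
0.003187 × 9.83571e+8 ≈ 3.135e+6 ft/s.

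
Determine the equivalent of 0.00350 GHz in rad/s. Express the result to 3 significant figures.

1 gigahertz = 6.28319e+9 rad/s.
0.00350 × 6.28319e+9 ≈ 2.20e+7 rad/s.

2.20e+7 radians per second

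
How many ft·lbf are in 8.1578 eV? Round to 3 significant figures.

9.64e-19 ft·lbf

1 electronvolt = 1.18170e-19 foot-pounds.
Thus 8.1578 × 1.18170e-19 ≈ 9.64e-19 ft·lbf.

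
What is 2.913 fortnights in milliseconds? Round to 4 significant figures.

3.524e+9 milliseconds

1 fortnight = 1.20960e+9 milliseconds.
2.913 × 1.20960e+9 ≈ 3.524e+9 ms.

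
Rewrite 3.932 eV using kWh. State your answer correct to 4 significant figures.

1.750e-25 kilowatt-hours

1 eV = 4.45049e-26 kWh.
3.932 × 4.45049e-26 ≈ 1.750e-25 kWh.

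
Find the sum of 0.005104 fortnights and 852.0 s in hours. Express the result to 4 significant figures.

0.005104 fortnight = 1.71494 h and 852.0 s = 0.236667 h.
1.71494 + 0.236667 ≈ 1.952 h.

1.952 h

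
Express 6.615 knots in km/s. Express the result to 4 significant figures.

1 knot = 0.000514444 kilometers per second.
Thus 6.615 × 0.000514444 ≈ 0.003403 km/s.

0.003403 kilometers per second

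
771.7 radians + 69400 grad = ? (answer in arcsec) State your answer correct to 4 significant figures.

3.840 × 10^8 arcseconds

771.7 rad = 1.59175 × 10^8 arcsec and 69400 grad = 2.24856 × 10^8 arcsec.
1.59175 × 10^8 + 2.24856 × 10^8 ≈ 3.840 × 10^8 arcsec.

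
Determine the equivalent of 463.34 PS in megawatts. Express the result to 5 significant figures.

1 metric horsepower = 0.000735499 MW.
Then 463.34 × 0.000735499 ≈ 0.34079 MW.

0.34079 megawatts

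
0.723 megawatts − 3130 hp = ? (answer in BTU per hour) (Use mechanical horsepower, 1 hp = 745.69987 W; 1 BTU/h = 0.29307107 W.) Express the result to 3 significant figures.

-5.50e+6 BTU/h

0.723 MW = 2.46698e+6 BTU/h and 3130 hp = 7.96408e+6 BTU/h.
2.46698e+6 − 7.96408e+6 ≈ -5.50e+6 BTU/h.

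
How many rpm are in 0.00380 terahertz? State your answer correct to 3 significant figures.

1 THz = 6.00000e+13 rpm.
Thus 0.00380 × 6.00000e+13 ≈ 2.28e+11 rpm.

2.28e+11 rpm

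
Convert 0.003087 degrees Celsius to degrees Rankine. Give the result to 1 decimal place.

°R = (°C + 273.15) × 9/5.
Applying the formula gives 491.7 °R.

491.7 °R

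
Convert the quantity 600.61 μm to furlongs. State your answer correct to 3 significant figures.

1 micrometer = 4.97097e-9 furlong.
So 600.61 × 4.97097e-9 ≈ 2.99e-6 furlong.

2.99e-6 furlongs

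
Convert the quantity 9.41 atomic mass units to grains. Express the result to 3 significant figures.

1 u = 2.56260 × 10^-23 grains.
Thus 9.41 × 2.56260 × 10^-23 ≈ 2.41 × 10^-22 gr.

2.41 × 10^-22 grains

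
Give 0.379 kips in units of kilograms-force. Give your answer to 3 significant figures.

172 kilograms-force

1 kip = 453.592 kgf.
0.379 × 453.592 ≈ 172 kgf.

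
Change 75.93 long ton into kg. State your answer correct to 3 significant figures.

77100 kg

1 long ton = 1016.05 kg.
Then 75.93 × 1016.05 ≈ 77100 kg.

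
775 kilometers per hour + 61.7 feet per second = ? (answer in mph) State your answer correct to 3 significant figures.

775 km/h = 481.563 mph and 61.7 ft/s = 42.0682 mph.
481.563 + 42.0682 ≈ 524 mph.

524 miles per hour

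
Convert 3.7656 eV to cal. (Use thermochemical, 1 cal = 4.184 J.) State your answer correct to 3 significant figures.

1 eV = 3.82929 × 10^-20 cal.
Thus 3.7656 × 3.82929 × 10^-20 ≈ 1.44 × 10^-19 cal.

1.44 × 10^-19 cal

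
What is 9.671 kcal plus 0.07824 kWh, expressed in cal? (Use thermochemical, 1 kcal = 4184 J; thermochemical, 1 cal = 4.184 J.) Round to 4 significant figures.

9.671 kcal = 9671.00 cal and 0.07824 kWh = 67319.3 cal.
9671.00 + 67319.3 ≈ 76990 cal.

76990 cal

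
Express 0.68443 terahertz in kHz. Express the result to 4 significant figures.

6.844e+8 kHz

1 THz = 1.00000e+9 kilohertz.
So 0.68443 × 1.00000e+9 ≈ 6.844e+8 kHz.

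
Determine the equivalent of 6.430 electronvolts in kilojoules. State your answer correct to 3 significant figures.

1.03 × 10^-21 kJ

1 eV = 1.60218 × 10^-22 kJ.
Thus 6.430 × 1.60218 × 10^-22 ≈ 1.03 × 10^-21 kJ.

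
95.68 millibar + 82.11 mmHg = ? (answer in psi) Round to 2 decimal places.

2.98 psi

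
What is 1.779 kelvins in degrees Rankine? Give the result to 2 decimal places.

3.20 degrees Rankine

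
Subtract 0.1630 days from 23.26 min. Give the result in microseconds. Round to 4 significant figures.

-1.269 × 10^10 microseconds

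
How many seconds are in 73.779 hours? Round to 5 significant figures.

265600 s

1 hour = 3600.00 s.
Thus 73.779 × 3600.00 ≈ 265600 s.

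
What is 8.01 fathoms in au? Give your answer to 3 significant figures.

9.79e-11 astronomical units

1 fathom = 1.22248e-11 astronomical units.
Thus 8.01 × 1.22248e-11 ≈ 9.79e-11 au.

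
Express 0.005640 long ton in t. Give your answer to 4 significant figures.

1 long ton = 1.01605 t.
Then 0.005640 × 1.01605 ≈ 0.005731 t.

0.005731 metric tons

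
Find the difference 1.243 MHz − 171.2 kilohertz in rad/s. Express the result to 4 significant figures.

6.734 × 10^6 rad/s

1.243 MHz = 7.81000 × 10^6 rad/s and 171.2 kHz = 1.07568 × 10^6 rad/s.
7.81000 × 10^6 − 1.07568 × 10^6 ≈ 6.734 × 10^6 rad/s.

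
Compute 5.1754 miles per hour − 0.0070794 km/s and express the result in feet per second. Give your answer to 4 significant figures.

-15.64 feet per second

5.1754 mph = 7.59059 ft/s and 0.0070794 km/s = 23.2264 ft/s.
7.59059 − 23.2264 ≈ -15.64 ft/s.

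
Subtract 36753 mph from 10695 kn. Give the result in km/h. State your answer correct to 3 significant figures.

-39300 km/h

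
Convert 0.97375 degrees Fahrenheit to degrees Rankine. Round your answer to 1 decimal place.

°R = °F + 459.67.
Applying the formula gives 460.6 °R.

460.6 degrees Rankine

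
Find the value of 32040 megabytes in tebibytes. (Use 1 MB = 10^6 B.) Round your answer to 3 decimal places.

0.029 tebibytes

1 MB = 9.09495 × 10^-7 TiB.
32040 × 9.09495 × 10^-7 ≈ 0.029 TiB.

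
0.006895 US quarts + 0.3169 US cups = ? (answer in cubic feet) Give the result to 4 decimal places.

0.0029 ft³

0.006895 US qt = 0.000230432 ft³ and 0.3169 US cup = 0.00264771 ft³.
0.000230432 + 0.00264771 ≈ 0.0029 ft³.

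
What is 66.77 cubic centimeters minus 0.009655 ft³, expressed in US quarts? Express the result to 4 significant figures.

-0.2183 US qt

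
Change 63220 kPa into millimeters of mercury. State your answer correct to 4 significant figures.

1 kilopascal = 7.50062 mmHg.
63220 × 7.50062 ≈ 474200 mmHg.

474200 millimeters of mercury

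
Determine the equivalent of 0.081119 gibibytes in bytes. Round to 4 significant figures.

1 gibibyte = 1.07374e+9 B.
0.081119 × 1.07374e+9 ≈ 8.710e+7 B.

8.710e+7 B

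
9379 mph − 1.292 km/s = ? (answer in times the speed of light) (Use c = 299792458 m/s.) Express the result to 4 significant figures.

9.676e-6 c

9379 mph = 1.39856e-5 c and 1.292 km/s = 4.30965e-6 c.
1.39856e-5 − 4.30965e-6 ≈ 9.676e-6 c.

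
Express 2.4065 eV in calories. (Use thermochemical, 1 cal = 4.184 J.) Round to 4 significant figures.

1 eV = 3.82929 × 10^-20 calories.
So 2.4065 × 3.82929 × 10^-20 ≈ 9.215 × 10^-20 cal.

9.215 × 10^-20 cal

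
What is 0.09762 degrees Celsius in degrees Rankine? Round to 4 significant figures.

491.8 degrees Rankine

°R = (°C + 273.15) × 9/5.
Applying the formula gives 491.8 °R.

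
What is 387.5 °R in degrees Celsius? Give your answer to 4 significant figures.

°R = (°C + 273.15) × 9/5.
Applying the formula gives -57.87 °C.

-57.87 °C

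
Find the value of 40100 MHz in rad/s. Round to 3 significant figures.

2.52e+11 radians per second

1 megahertz = 6.28319e+6 rad/s.
Thus 40100 × 6.28319e+6 ≈ 2.52e+11 rad/s.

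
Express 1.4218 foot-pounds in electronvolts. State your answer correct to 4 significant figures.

1.203e+19 electronvolts

1 ft·lbf = 8.46235e+18 electronvolts.
So 1.4218 × 8.46235e+18 ≈ 1.203e+19 eV.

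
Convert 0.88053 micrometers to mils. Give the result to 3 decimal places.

0.035 mil

1 μm = 0.0393701 mils.
Thus 0.88053 × 0.0393701 ≈ 0.035 mil.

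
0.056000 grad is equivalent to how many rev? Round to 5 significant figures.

0.00014000 revolutions

1 gradian = 0.00250000 rev.
Thus 0.056000 × 0.00250000 ≈ 0.00014000 rev.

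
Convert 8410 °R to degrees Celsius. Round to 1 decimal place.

4399.1 degrees Celsius

°R = (°C + 273.15) × 9/5.
Applying the formula gives 4399.1 °C.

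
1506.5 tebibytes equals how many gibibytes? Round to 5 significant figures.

1 TiB = 1024.00 gibibytes.
Then 1506.5 × 1024.00 ≈ 1.5427 × 10^6 GiB.

1.5427 × 10^6 gibibytes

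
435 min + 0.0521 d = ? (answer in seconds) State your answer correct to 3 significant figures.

30600 seconds

435 min = 26100.0 s and 0.0521 d = 4501.44 s.
26100.0 + 4501.44 ≈ 30600 s.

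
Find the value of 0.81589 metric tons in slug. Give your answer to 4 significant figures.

55.91 slug

1 metric ton = 68.5218 slug.
Thus 0.81589 × 68.5218 ≈ 55.91 slug.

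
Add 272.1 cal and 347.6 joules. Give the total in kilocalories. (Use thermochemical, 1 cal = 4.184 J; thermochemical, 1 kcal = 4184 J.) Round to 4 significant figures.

272.1 cal = 0.272100 kcal and 347.6 J = 0.0830784 kcal.
0.272100 + 0.0830784 ≈ 0.3552 kcal.

0.3552 kilocalories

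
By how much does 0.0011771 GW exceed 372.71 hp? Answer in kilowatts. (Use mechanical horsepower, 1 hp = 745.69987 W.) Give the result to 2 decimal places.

899.17 kW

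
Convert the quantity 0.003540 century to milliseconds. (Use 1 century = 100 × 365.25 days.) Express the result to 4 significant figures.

1.117 × 10^10 ms

1 century = 3.15576 × 10^12 ms.
Then 0.003540 × 3.15576 × 10^12 ≈ 1.117 × 10^10 ms.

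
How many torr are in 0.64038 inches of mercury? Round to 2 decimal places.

1 inch of mercury = 25.4000 torr.
So 0.64038 × 25.4000 ≈ 16.27 torr.

16.27 torr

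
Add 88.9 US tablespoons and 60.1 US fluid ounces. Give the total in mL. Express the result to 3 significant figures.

3090 mL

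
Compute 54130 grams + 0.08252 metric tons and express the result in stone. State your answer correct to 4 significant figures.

21.52 st

54130 g = 8.52402 st and 0.08252 t = 12.9947 st.
8.52402 + 12.9947 ≈ 21.52 st.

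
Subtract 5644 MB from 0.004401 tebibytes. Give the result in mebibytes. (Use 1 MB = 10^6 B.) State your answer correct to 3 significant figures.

-768 MiB

0.004401 TiB = 4614.78 MiB and 5644 MB = 5382.54 MiB.
4614.78 − 5382.54 ≈ -768 MiB.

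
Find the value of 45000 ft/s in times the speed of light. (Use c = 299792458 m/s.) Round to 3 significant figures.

1 foot per second = 1.01670e-9 c.
Thus 45000 × 1.01670e-9 ≈ 4.58e-5 c.

4.58e-5 times the speed of light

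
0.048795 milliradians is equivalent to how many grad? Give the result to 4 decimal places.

1 mrad = 0.0636620 gradians.
Then 0.048795 × 0.0636620 ≈ 0.0031 grad.

0.0031 grad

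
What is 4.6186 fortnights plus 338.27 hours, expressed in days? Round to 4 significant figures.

78.75 days

4.6186 fortnight = 64.66040 d and 338.27 h = 14.09458 d.
64.66040 + 14.09458 ≈ 78.75 d.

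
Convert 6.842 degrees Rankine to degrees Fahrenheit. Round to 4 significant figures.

°R = °F + 459.67.
Applying the formula gives -452.8 °F.

-452.8 °F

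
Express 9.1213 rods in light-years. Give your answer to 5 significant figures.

4.8488e-15 light-years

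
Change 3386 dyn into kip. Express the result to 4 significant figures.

7.612e-6 kips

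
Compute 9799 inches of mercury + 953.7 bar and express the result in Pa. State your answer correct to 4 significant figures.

1.286 × 10^8 pascals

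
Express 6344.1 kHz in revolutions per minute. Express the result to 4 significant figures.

1 kilohertz = 60000.0 rpm.
Then 6344.1 × 60000.0 ≈ 3.806 × 10^8 rpm.

3.806 × 10^8 rpm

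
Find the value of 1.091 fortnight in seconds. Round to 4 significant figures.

1.320e+6 seconds

1 fortnight = 1.20960e+6 s.
Then 1.091 × 1.20960e+6 ≈ 1.320e+6 s.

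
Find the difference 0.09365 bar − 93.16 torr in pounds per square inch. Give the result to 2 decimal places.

0.09365 bar = 1.35828 psi and 93.16 torr = 1.80141 psi.
1.35828 − 1.80141 ≈ -0.44 psi.

-0.44 psi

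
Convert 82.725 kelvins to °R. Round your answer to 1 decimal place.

148.9 degrees Rankine

°R = K × 9/5.
Applying the formula gives 148.9 °R.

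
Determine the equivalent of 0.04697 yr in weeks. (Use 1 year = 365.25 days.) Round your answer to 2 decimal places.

1 yr = 52.1786 wk.
Then 0.04697 × 52.1786 ≈ 2.45 wk.

2.45 weeks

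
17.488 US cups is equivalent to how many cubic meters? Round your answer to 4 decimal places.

0.0041 cubic meters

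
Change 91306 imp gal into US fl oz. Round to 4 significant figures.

1.404e+7 US fluid ounces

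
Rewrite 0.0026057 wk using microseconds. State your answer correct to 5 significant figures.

1.5759e+9 μs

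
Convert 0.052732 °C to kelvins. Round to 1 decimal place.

273.2 K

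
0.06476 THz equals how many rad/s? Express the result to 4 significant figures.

1 THz = 6.28319 × 10^12 rad/s.
0.06476 × 6.28319 × 10^12 ≈ 4.069 × 10^11 rad/s.

4.069 × 10^11 radians per second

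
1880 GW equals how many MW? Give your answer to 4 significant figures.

1 GW = 1000.00 MW.
So 1880 × 1000.00 ≈ 1.880 × 10^6 MW.

1.880 × 10^6 megawatts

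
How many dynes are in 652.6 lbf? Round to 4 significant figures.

1 pound-force = 444822 dynes.
So 652.6 × 444822 ≈ 2.903e+8 dyn.

2.903e+8 dynes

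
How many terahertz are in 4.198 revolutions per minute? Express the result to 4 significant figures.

6.997 × 10^-14 THz

1 revolution per minute = 1.66667 × 10^-14 THz.
Thus 4.198 × 1.66667 × 10^-14 ≈ 6.997 × 10^-14 THz.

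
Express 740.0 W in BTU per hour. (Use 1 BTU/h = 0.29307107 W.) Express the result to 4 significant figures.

2525 BTU/h

1 W = 3.41214 BTU/h.
740.0 × 3.41214 ≈ 2525 BTU/h.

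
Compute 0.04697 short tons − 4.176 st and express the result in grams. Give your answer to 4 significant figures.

16090 grams

0.04697 short ton = 42610.5 g and 4.176 st = 26518.8 g.
42610.5 − 26518.8 ≈ 16090 g.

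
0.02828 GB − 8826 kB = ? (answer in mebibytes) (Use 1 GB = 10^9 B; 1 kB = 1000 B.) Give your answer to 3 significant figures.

18.6 MiB

0.02828 GB = 26.9699 MiB and 8826 kB = 8.41713 MiB.
26.9699 − 8.41713 ≈ 18.6 MiB.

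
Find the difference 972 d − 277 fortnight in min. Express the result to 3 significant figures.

-4.18e+6 min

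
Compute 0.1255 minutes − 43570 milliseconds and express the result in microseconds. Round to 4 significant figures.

0.1255 min = 7.53000e+6 μs and 43570 ms = 4.35700e+7 μs.
7.53000e+6 − 4.35700e+7 ≈ -3.604e+7 μs.

-3.604e+7 μs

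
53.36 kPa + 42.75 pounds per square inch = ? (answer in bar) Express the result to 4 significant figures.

53.36 kPa = 0.533600 bar and 42.75 psi = 2.94751 bar.
0.533600 + 2.94751 ≈ 3.481 bar.

3.481 bar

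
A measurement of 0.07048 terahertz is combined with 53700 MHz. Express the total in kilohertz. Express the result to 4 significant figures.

1.242 × 10^8 kilohertz

0.07048 THz = 7.04800 × 10^7 kHz and 53700 MHz = 5.37000 × 10^7 kHz.
7.04800 × 10^7 + 5.37000 × 10^7 ≈ 1.242 × 10^8 kHz.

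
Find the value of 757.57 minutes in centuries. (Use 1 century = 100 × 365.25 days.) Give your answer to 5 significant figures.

1 minute = 1.90129e-8 century.
Then 757.57 × 1.90129e-8 ≈ 1.4404e-5 century.

1.4404e-5 centuries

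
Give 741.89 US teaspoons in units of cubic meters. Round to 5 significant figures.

1 US teaspoon = 4.92892 × 10^-6 m³.
741.89 × 4.92892 × 10^-6 ≈ 0.0036567 m³.

0.0036567 cubic meters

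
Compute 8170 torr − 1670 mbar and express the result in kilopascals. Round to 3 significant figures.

8170 torr = 1089.24 kPa and 1670 mbar = 167.000 kPa.
1089.24 − 167.000 ≈ 922 kPa.

922 kPa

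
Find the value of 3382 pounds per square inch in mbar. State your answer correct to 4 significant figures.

233200 mbar

1 psi = 68.9476 mbar.
3382 × 68.9476 ≈ 233200 mbar.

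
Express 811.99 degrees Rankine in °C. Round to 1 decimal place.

178.0 °C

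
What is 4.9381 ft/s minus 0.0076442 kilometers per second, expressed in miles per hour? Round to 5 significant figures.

-13.733 mph

4.9381 ft/s = 3.36689 mph and 0.0076442 km/s = 17.0996 mph.
3.36689 − 17.0996 ≈ -13.733 mph.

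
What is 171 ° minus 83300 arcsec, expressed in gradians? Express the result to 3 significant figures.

171 ° = 190.000 grad and 83300 arcsec = 25.7099 grad.
190.000 − 25.7099 ≈ 164 grad.

164 grad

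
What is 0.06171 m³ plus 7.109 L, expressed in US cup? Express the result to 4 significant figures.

290.9 US cup

0.06171 m³ = 260.833 US cup and 7.109 L = 30.0480 US cup.
260.833 + 30.0480 ≈ 290.9 US cup.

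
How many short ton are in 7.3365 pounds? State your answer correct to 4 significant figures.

1 lb = 0.000500000 short tons.
Thus 7.3365 × 0.000500000 ≈ 0.003668 short ton.

0.003668 short tons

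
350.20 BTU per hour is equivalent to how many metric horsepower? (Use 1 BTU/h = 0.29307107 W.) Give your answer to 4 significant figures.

1 BTU/h = 0.000398466 PS.
Thus 350.20 × 0.000398466 ≈ 0.1395 PS.

0.1395 metric horsepower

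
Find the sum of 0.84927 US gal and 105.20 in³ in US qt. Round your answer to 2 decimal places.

5.22 US qt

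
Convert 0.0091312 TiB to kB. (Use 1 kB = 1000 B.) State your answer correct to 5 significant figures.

1 tebibyte = 1.09951 × 10^9 kilobytes.
Then 0.0091312 × 1.09951 × 10^9 ≈ 1.0040 × 10^7 kB.

1.0040 × 10^7 kB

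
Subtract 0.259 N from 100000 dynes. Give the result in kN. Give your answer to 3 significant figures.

100000 dyn = 0.00100000 kN and 0.259 N = 0.000259000 kN.
0.00100000 − 0.000259000 ≈ 0.000741 kN.

0.000741 kN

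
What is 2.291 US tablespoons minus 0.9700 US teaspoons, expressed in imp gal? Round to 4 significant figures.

0.006400 imperial gallons

2.291 US tbsp = 0.00745178 imp gal and 0.9700 US tsp = 0.00105168 imp gal.
0.00745178 − 0.00105168 ≈ 0.006400 imp gal.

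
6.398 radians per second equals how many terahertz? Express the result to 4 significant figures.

1 radian per second = 1.59155 × 10^-13 terahertz.
So 6.398 × 1.59155 × 10^-13 ≈ 1.018 × 10^-12 THz.

1.018 × 10^-12 THz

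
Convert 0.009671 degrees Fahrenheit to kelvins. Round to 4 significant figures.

255.4 kelvins

K = (°F + 459.67) × 5/9.
Applying the formula gives 255.4 K.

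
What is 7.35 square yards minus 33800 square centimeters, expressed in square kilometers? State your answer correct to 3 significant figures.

2.77e-6 km²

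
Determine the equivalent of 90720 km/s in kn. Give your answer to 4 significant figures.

1.763e+8 kn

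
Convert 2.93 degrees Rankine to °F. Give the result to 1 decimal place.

°R = °F + 459.67.
Applying the formula gives -456.7 °F.

-456.7 degrees Fahrenheit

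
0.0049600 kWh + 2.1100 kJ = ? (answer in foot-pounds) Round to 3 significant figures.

0.0049600 kWh = 13169.9 ft·lbf and 2.1100 kJ = 1556.26 ft·lbf.
13169.9 + 1556.26 ≈ 14700 ft·lbf.

14700 ft·lbf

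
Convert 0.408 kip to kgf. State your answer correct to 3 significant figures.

185 kilograms-force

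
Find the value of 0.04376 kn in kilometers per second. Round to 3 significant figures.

2.25e-5 km/s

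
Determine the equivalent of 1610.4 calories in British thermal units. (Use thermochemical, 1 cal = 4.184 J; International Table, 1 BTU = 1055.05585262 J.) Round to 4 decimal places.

1 calorie = 0.00396567 BTU.
Then 1610.4 × 0.00396567 ≈ 6.3863 BTU.

6.3863 British thermal units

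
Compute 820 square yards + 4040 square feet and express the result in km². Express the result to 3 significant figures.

820 yd² = 0.000685624 km² and 4040 ft² = 0.000375328 km².
0.000685624 + 0.000375328 ≈ 0.00106 km².

0.00106 km²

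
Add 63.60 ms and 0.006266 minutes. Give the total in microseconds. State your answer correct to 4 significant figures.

439600 μs

63.60 ms = 63600.0 μs and 0.006266 min = 375960 μs.
63600.0 + 375960 ≈ 439600 μs.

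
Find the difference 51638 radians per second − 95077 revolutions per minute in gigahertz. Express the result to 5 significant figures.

6.6338e-6 GHz

51638 rad/s = 8.21844e-6 GHz and 95077 rpm = 1.58462e-6 GHz.
8.21844e-6 − 1.58462e-6 ≈ 6.6338e-6 GHz.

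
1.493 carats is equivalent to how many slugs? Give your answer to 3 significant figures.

2.05 × 10^-5 slug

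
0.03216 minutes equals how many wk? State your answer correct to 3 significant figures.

1 min = 9.92063e-5 wk.
Then 0.03216 × 9.92063e-5 ≈ 3.19e-6 wk.

3.19e-6 wk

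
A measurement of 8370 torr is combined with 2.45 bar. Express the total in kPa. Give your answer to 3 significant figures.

8370 torr = 1115.91 kPa and 2.45 bar = 245.000 kPa.
1115.91 + 245.000 ≈ 1360 kPa.

1360 kilopascals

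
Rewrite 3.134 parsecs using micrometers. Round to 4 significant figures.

1 pc = 3.08568 × 10^22 micrometers.
3.134 × 3.08568 × 10^22 ≈ 9.671 × 10^22 μm.

9.671 × 10^22 micrometers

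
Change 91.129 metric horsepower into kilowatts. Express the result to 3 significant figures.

1 metric horsepower = 0.735499 kW.
Then 91.129 × 0.735499 ≈ 67.0 kW.

67.0 kilowatts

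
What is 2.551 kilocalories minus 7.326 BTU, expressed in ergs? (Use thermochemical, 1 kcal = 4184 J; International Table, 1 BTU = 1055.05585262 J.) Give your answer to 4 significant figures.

2.944e+10 erg

2.551 kcal = 1.06734e+11 erg and 7.326 BTU = 7.72934e+10 erg.
1.06734e+11 − 7.72934e+10 ≈ 2.944e+10 erg.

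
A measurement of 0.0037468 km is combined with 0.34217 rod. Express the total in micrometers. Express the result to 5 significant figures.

5.4676e+6 micrometers

0.0037468 km = 3.74680e+6 μm and 0.34217 rod = 1.72084e+6 μm.
3.74680e+6 + 1.72084e+6 ≈ 5.4676e+6 μm.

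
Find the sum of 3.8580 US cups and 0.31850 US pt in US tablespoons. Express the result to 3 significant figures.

71.9 US tablespoons

3.8580 US cup = 61.7280 US tbsp and 0.31850 US pt = 10.1920 US tbsp.
61.7280 + 10.1920 ≈ 71.9 US tbsp.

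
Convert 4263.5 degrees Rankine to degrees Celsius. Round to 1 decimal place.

°R = (°C + 273.15) × 9/5.
Applying the formula gives 2095.5 °C.

2095.5 °C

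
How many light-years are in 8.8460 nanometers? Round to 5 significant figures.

9.3502e-25 ly

1 nanometer = 1.05700e-25 light-years.
8.8460 × 1.05700e-25 ≈ 9.3502e-25 ly.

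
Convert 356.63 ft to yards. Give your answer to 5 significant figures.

1 ft = 0.333333 yards.
So 356.63 × 0.333333 ≈ 118.88 yd.

118.88 yd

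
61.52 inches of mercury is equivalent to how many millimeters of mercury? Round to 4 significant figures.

1563 millimeters of mercury

1 inch of mercury = 25.4000 mmHg.
61.52 × 25.4000 ≈ 1563 mmHg.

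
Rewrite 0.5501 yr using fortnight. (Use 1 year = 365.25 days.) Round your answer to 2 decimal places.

1 yr = 26.0893 fortnight.
Thus 0.5501 × 26.0893 ≈ 14.35 fortnight.

14.35 fortnight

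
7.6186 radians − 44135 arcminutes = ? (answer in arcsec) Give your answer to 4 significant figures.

7.6186 rad = 1.57145e+6 arcsec and 44135 arcmin = 2.64810e+6 arcsec.
1.57145e+6 − 2.64810e+6 ≈ -1.077e+6 arcsec.

-1.077e+6 arcsec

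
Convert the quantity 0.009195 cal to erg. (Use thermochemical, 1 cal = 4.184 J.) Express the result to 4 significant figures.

384700 ergs

1 calorie = 4.18400e+7 erg.
Thus 0.009195 × 4.18400e+7 ≈ 384700 erg.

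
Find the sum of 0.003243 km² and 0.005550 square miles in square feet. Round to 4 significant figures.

0.003243 km² = 34907.4 ft² and 0.005550 mi² = 154725 ft².
34907.4 + 154725 ≈ 189600 ft².

189600 ft²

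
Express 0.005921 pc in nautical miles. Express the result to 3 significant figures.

9.87 × 10^10 nmi

1 parsec = 1.66613 × 10^13 nmi.
0.005921 × 1.66613 × 10^13 ≈ 9.87 × 10^10 nmi.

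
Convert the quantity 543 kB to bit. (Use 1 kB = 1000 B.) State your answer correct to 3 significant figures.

4.34e+6 bit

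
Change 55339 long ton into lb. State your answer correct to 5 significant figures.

1.2396 × 10^8 lb

1 long ton = 2240.00 lb.
Then 55339 × 2240.00 ≈ 1.2396 × 10^8 lb.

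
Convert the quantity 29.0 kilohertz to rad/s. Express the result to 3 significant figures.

1 kHz = 6283.19 radians per second.
Thus 29.0 × 6283.19 ≈ 182000 rad/s.

182000 radians per second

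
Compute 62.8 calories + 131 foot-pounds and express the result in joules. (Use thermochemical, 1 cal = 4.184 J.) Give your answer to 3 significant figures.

62.8 cal = 262.755 J and 131 ft·lbf = 177.612 J.
262.755 + 177.612 ≈ 440 J.

440 joules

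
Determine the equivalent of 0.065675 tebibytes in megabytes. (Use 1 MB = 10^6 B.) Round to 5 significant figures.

72210 MB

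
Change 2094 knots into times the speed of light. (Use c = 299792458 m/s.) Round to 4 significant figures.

3.593 × 10^-6 c

1 knot = 1.71600 × 10^-9 times the speed of light.
2094 × 1.71600 × 10^-9 ≈ 3.593 × 10^-6 c.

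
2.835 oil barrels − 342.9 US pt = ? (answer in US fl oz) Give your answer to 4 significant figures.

9755 US fluid ounces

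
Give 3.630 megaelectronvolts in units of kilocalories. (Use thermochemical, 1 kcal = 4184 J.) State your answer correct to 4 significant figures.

1.390 × 10^-16 kcal

1 megaelectronvolt = 3.82929 × 10^-17 kilocalories.
So 3.630 × 3.82929 × 10^-17 ≈ 1.390 × 10^-16 kcal.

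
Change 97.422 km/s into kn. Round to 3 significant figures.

189000 knots

1 kilometer per second = 1943.84 knots.
Then 97.422 × 1943.84 ≈ 189000 kn.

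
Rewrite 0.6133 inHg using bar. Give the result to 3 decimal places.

0.021 bar

1 inHg = 0.0338639 bar.
So 0.6133 × 0.0338639 ≈ 0.021 bar.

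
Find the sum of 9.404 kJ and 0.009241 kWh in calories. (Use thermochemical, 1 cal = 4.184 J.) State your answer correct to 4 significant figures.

9.404 kJ = 2247.61 cal and 0.009241 kWh = 7951.15 cal.
2247.61 + 7951.15 ≈ 10200 cal.

10200 cal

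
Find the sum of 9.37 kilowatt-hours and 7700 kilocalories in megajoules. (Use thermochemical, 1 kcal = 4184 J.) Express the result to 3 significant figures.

65.9 MJ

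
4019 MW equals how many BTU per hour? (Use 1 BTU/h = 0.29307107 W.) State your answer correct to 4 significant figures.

1 megawatt = 3.41214 × 10^6 BTU/h.
So 4019 × 3.41214 × 10^6 ≈ 1.371 × 10^10 BTU/h.

1.371 × 10^10 BTU/h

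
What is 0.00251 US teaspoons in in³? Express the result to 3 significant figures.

0.000755 in³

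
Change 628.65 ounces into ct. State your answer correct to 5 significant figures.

1 ounce = 141.748 carats.
So 628.65 × 141.748 ≈ 89110 ct.

89110 carats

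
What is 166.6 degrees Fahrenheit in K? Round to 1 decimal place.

K = (°F + 459.67) × 5/9.
Applying the formula gives 347.9 K.

347.9 K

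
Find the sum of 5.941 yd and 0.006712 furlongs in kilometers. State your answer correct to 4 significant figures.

0.006783 kilometers

5.941 yd = 0.00543245 km and 0.006712 furlong = 0.00135024 km.
0.00543245 + 0.00135024 ≈ 0.006783 km.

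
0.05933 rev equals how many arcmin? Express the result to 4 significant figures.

1282 arcmin

1 rev = 21600.0 arcminutes.
So 0.05933 × 21600.0 ≈ 1282 arcmin.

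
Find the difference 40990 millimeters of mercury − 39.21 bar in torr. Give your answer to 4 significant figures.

11580 torr

40990 mmHg = 40990.0 torr and 39.21 bar = 29409.9 torr.
40990.0 − 29409.9 ≈ 11580 torr.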